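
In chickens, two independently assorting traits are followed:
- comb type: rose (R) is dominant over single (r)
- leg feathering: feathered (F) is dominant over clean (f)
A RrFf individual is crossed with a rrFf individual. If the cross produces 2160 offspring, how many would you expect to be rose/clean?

Dihybrid cross RrFf × rrFf — consider each gene separately:
comb type: Rr × rr → 2 Rr, 2 rr → 2 R_ : 2 rr (out of 4)
leg feathering: Ff × Ff → 1 FF, 2 Ff, 1 ff → 3 F_ : 1 ff (out of 4)
Combine (counts out of 4 × 4 = 16): rose/feathered (R_F_) = 2×3 = 6; rose/clean (R_ff) = 2×1 = 2; single/feathered (rrF_) = 2×3 = 6; single/clean (rrff) = 2×1 = 2
Phenotype counts (out of 16): 6 rose/feathered, 2 rose/clean, 6 single/feathered, 2 single/clean
rose/clean: 2 out of 16 → fraction 1/8
Expected count = 1/8 × 2160 = 270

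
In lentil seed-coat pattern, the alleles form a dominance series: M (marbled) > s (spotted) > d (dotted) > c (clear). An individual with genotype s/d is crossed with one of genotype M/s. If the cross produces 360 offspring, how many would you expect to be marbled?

Cross: s/d × M/s
Allele dominance: M > s > d > c
Offspring genotypes: 1 M/s, 1 s/s, 1 M/d, 1 s/d
Phenotype counts: 2 marbled, 2 spotted
marbled: 2 out of 4 → fraction 1/2
Expected count = 1/2 × 360 = 180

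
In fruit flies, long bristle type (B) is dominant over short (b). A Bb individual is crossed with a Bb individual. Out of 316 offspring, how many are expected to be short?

Punnett square for Bb × Bb:
Offspring genotypes: 1 BB, 2 Bb, 1 bb
long: 3, short: 1
short: 1 out of 4 → fraction 1/4
Expected count = 1/4 × 316 = 79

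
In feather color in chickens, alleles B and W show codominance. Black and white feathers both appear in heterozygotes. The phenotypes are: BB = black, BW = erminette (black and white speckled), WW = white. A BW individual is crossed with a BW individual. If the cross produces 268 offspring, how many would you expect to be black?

Punnett square for BW × BW:
Offspring genotypes: 1 BB, 2 BW, 1 WW
Phenotype counts: 1 black, 2 erminette (black and white speckled), 1 white
black: 1 out of 4 → fraction 1/4
Expected count = 1/4 × 268 = 67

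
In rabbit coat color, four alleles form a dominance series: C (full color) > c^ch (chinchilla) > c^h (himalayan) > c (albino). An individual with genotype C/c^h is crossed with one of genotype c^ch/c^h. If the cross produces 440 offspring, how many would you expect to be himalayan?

Cross: C/c^h × c^ch/c^h
Allele dominance: C > c^ch > c^h > c
Offspring genotypes: 1 C/c^ch, 1 C/c^h, 1 c^ch/c^h, 1 c^h/c^h
Phenotype counts: 2 full color, 1 chinchilla, 1 himalayan
himalayan: 1 out of 4 → fraction 1/4
Expected count = 1/4 × 440 = 110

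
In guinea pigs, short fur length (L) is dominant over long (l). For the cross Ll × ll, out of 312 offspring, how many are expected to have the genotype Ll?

Punnett square for Ll × ll:
Offspring genotypes: 2 Ll, 2 ll
Total offspring: 4
Count with target: 2
Probability: 2/4 = 1/2
Expected count = 1/2 × 312 = 156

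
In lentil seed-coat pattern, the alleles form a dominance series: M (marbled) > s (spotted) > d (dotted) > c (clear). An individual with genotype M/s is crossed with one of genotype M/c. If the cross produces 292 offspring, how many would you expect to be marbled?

Cross: M/s × M/c
Allele dominance: M > s > d > c
Offspring genotypes: 1 M/M, 1 M/c, 1 M/s, 1 s/c
Phenotype counts: 3 marbled, 1 spotted
marbled: 3 out of 4 → fraction 3/4
Expected count = 3/4 × 292 = 219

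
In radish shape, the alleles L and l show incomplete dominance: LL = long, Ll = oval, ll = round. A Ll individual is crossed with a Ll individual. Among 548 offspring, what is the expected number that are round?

Punnett square for Ll × Ll:
Offspring genotypes: 1 LL, 2 Ll, 1 ll
Phenotype counts: 1 long, 2 oval, 1 round
round: 1 out of 4 → fraction 1/4
Expected count = 1/4 × 548 = 137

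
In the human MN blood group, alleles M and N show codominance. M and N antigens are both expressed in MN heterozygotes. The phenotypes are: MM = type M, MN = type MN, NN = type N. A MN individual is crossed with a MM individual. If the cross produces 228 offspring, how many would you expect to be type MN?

Punnett square for MN × MM:
Offspring genotypes: 2 MM, 2 MN
Phenotype counts: 2 type M, 2 type MN
type MN: 2 out of 4 → fraction 1/2
Expected count = 1/2 × 228 = 114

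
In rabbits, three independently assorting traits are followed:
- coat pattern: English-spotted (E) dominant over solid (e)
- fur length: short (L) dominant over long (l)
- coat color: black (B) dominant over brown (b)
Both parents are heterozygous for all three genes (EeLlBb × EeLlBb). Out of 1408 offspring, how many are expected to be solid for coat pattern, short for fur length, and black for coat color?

Trihybrid cross: EeLlBb × EeLlBb
Each trait segregates independently with a 3:1 phenotypic ratio, so each gene contributes 3/4 (dominant) or 1/4 (recessive).
Target: solid (coat pattern), short (fur length), black (coat color)
Probability = product of independent per-trait probabilities
= 1/4 × 3/4 × 3/4 = 9/64
Expected count = 9/64 × 1408 = 198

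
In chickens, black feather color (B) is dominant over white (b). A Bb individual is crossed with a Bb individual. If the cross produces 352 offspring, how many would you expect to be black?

Punnett square for Bb × Bb:
Offspring genotypes: 1 BB, 2 Bb, 1 bb
black: 3, white: 1
black: 3 out of 4 → fraction 3/4
Expected count = 3/4 × 352 = 264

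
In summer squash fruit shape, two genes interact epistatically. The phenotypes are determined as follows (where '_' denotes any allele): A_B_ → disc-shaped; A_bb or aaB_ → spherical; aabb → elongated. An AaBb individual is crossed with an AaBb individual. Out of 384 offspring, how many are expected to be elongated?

Cross: AaBb × AaBb — consider each gene separately:
A gene: Aa × Aa → 1 AA, 2 Aa, 1 aa → 3 A_ : 1 aa (out of 4)
B gene: Bb × Bb → 1 BB, 2 Bb, 1 bb → 3 B_ : 1 bb (out of 4)
Genotype classes (out of 4 × 4 = 16): A_B_ = 3×3 = 9; A_bb = 3×1 = 3; aaB_ = 1×3 = 3; aabb = 1×1 = 1
Apply the phenotype rules: A_B_ (9) → disc-shaped; A_bb (3) + aaB_ (3) → spherical; aabb (1) → elongated
Phenotype counts (out of 16): 9 disc-shaped, 6 spherical, 1 elongated
elongated: 1 out of 16 → fraction 1/16
Expected count = 1/16 × 384 = 24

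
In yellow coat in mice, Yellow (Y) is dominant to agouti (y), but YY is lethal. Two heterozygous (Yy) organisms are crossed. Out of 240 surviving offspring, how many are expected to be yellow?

Cross: Yy × Yy
Punnett square offspring (before lethality): 1 YY, 2 Yy, 1 yy
The YY genotype is lethal (embryos die); surviving offspring: 2 Yy, 1 yy
yellow: 2 out of 3 → fraction 2/3
Expected count = 2/3 × 240 = 160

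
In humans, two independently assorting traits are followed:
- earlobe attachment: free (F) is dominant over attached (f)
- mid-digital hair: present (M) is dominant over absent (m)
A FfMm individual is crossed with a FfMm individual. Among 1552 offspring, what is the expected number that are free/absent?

Dihybrid cross FfMm × FfMm — consider each gene separately:
earlobe attachment: Ff × Ff → 1 FF, 2 Ff, 1 ff → 3 F_ : 1 ff (out of 4)
mid-digital hair: Mm × Mm → 1 MM, 2 Mm, 1 mm → 3 M_ : 1 mm (out of 4)
Combine (counts out of 4 × 4 = 16): free/present (F_M_) = 3×3 = 9; free/absent (F_mm) = 3×1 = 3; attached/present (ffM_) = 1×3 = 3; attached/absent (ffmm) = 1×1 = 1
Phenotype counts (out of 16): 9 free/present, 3 free/absent, 3 attached/present, 1 attached/absent
free/absent: 3 out of 16 → fraction 3/16
Expected count = 3/16 × 1552 = 291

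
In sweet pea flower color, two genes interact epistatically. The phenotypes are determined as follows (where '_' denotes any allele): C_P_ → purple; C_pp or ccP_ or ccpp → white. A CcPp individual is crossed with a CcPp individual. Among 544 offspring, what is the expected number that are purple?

Cross: CcPp × CcPp — consider each gene separately:
C gene: Cc × Cc → 1 CC, 2 Cc, 1 cc → 3 C_ : 1 cc (out of 4)
P gene: Pp × Pp → 1 PP, 2 Pp, 1 pp → 3 P_ : 1 pp (out of 4)
Genotype classes (out of 4 × 4 = 16): C_P_ = 3×3 = 9; C_pp = 3×1 = 3; ccP_ = 1×3 = 3; ccpp = 1×1 = 1
Apply the phenotype rules: C_P_ (9) → purple; C_pp (3) + ccP_ (3) + ccpp (1) → white
Phenotype counts (out of 16): 9 purple, 7 white
purple: 9 out of 16 → fraction 9/16
Expected count = 9/16 × 544 = 306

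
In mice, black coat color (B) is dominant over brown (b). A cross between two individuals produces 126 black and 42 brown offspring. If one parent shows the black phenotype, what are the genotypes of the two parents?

Observed offspring: 126 black, 42 brown
The observed ratio simplifies to 3:1. Brown (bb) offspring appear, so each parent must contribute one b allele. The parent stated to show black carries B, so it is Bb. The other parent is then either Bb or bb: Bb × bb would give a 1:1 split, whereas Bb × Bb gives 3:1 — matching the data. So both parents are heterozygous (Bb × Bb).
Parent genotypes: Bb × Bb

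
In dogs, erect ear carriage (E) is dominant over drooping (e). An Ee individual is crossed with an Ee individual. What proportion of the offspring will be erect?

Punnett square for Ee × Ee:
Offspring genotypes: 1 EE, 2 Ee, 1 ee
erect: 3, drooping: 1
erect: 3 out of 4
Probability: 3/4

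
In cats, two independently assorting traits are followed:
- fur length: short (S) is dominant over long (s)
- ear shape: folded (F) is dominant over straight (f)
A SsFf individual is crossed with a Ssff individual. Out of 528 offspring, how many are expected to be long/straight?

Dihybrid cross SsFf × Ssff — consider each gene separately:
fur length: Ss × Ss → 1 SS, 2 Ss, 1 ss → 3 S_ : 1 ss (out of 4)
ear shape: Ff × ff → 2 Ff, 2 ff → 2 F_ : 2 ff (out of 4)
Combine (counts out of 4 × 4 = 16): short/folded (S_F_) = 3×2 = 6; short/straight (S_ff) = 3×2 = 6; long/folded (ssF_) = 1×2 = 2; long/straight (ssff) = 1×2 = 2
Phenotype counts (out of 16): 6 short/folded, 6 short/straight, 2 long/folded, 2 long/straight
long/straight: 2 out of 16 → fraction 1/8
Expected count = 1/8 × 528 = 66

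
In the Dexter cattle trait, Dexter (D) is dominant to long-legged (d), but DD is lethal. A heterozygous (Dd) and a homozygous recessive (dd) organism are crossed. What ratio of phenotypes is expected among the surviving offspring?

Cross: Dd × dd
Punnett square offspring (before lethality): 2 Dd, 2 dd
No DD offspring are produced in this cross.
Ratio: 1 Dexter (short-legged) : 1 long-legged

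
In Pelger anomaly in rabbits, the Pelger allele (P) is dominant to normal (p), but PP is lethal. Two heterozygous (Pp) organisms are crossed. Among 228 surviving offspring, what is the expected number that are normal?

Cross: Pp × Pp
Punnett square offspring (before lethality): 1 PP, 2 Pp, 1 pp
The PP genotype is lethal (embryos die); surviving offspring: 2 Pp, 1 pp
normal: 1 out of 3 → fraction 1/3
Expected count = 1/3 × 228 = 76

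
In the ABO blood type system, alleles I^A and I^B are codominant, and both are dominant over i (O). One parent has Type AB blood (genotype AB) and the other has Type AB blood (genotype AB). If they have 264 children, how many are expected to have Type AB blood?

Cross: AB × AB
Possible offspring genotypes: 1 AA, 2 AB, 1 BB
Blood type counts: 1 Type A, 2 Type AB, 1 Type B
Probability of Type AB: 2/4 = 1/2
Expected count = 1/2 × 264 = 132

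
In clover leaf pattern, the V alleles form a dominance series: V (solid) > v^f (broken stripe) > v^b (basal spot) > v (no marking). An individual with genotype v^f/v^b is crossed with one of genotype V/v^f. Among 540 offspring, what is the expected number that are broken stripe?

Cross: v^f/v^b × V/v^f
Allele dominance: V > v^f > v^b > v
Offspring genotypes: 1 V/v^f, 1 v^f/v^f, 1 V/v^b, 1 v^f/v^b
Phenotype counts: 2 solid, 2 broken stripe
broken stripe: 2 out of 4 → fraction 1/2
Expected count = 1/2 × 540 = 270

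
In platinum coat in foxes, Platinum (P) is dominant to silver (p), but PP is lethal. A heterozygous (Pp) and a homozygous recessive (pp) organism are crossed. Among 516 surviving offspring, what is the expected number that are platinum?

Cross: Pp × pp
Punnett square offspring (before lethality): 2 Pp, 2 pp
No PP offspring are produced in this cross.
platinum: 2 out of 4 → fraction 1/2
Expected count = 1/2 × 516 = 258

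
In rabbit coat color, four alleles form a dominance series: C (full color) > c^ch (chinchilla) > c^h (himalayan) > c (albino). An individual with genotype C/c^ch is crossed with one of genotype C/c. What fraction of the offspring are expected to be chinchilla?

Cross: C/c^ch × C/c
Allele dominance: C > c^ch > c^h > c
Offspring genotypes: 1 C/C, 1 C/c, 1 C/c^ch, 1 c^ch/c
Phenotype counts: 3 full color, 1 chinchilla
chinchilla: 1 out of 4
Probability: 1/4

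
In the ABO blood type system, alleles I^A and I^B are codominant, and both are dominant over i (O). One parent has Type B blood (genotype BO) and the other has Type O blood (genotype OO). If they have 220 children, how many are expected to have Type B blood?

Cross: BO × OO
Possible offspring genotypes: 2 BO, 2 OO
Blood type counts: 2 Type B, 2 Type O
Probability of Type B: 2/4 = 1/2
Expected count = 1/2 × 220 = 110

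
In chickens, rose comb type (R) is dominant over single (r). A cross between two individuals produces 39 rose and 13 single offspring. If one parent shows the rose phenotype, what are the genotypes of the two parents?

Observed offspring: 39 rose, 13 single
The observed ratio simplifies to 3:1. Single (rr) offspring appear, so each parent must contribute one r allele. The parent stated to show rose carries R, so it is Rr. The other parent is then either Rr or rr: Rr × rr would give a 1:1 split, whereas Rr × Rr gives 3:1 — matching the data. So both parents are heterozygous (Rr × Rr).
Parent genotypes: Rr × Rr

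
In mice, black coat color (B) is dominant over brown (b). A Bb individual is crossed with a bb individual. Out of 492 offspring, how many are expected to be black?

Punnett square for Bb × bb:
Offspring genotypes: 2 Bb, 2 bb
black: 2, brown: 2
black: 2 out of 4 → fraction 1/2
Expected count = 1/2 × 492 = 246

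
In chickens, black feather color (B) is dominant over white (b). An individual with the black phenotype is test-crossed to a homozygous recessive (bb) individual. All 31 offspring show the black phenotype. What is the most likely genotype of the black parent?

Test cross: ? × bb
All offspring are black.
If the unknown parent were heterozygous (Bb), about half of 31 offspring would be white; none are. The unknown parent is most likely homozygous dominant (BB).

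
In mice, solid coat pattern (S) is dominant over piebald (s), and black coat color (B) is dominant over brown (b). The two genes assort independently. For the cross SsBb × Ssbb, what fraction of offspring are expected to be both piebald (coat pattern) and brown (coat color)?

Dihybrid cross SsBb × Ssbb — consider each gene separately:
coat pattern: Ss × Ss → 1 SS, 2 Ss, 1 ss → 3 S_ : 1 ss (out of 4)
coat color: Bb × bb → 2 Bb, 2 bb → 2 B_ : 2 bb (out of 4)
Looking for: piebald (ss) and brown (bb)
P(piebald) = 1/4, P(brown) = 2/4
P(both) = 1/4 × 2/4 = 2/16 = 1/8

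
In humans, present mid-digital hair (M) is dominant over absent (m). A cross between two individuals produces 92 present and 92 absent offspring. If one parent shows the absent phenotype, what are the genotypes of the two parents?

Observed offspring: 92 present, 92 absent
The observed ratio simplifies to 1:1. One parent shows absent, so its genotype must be mm. A 1:1 offspring split requires the other parent to be heterozygous (Mm).
Parent genotypes: mm × Mm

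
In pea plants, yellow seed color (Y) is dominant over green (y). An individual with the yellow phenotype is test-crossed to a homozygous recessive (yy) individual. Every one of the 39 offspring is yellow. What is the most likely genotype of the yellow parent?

Test cross: ? × yy
All offspring are yellow.
If the unknown parent were heterozygous (Yy), about half of 39 offspring would be green; none are. The unknown parent is most likely homozygous dominant (YY).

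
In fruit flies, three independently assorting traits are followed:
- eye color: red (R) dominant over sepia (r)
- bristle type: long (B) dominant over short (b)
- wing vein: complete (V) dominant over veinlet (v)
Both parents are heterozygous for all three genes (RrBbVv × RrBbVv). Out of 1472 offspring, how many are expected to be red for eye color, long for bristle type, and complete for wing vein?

Trihybrid cross: RrBbVv × RrBbVv
Each trait segregates independently with a 3:1 phenotypic ratio, so each gene contributes 3/4 (dominant) or 1/4 (recessive).
Target: red (eye color), long (bristle type), complete (wing vein)
Probability = product of independent per-trait probabilities
= 3/4 × 3/4 × 3/4 = 27/64
Expected count = 27/64 × 1472 = 621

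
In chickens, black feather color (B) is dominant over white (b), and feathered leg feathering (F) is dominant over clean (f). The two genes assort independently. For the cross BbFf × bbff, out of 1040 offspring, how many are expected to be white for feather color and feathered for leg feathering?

Dihybrid cross BbFf × bbff — consider each gene separately:
feather color: Bb × bb → 2 Bb, 2 bb → 2 B_ : 2 bb (out of 4)
leg feathering: Ff × ff → 2 Ff, 2 ff → 2 F_ : 2 ff (out of 4)
Looking for: white (bb) and feathered (F_)
P(white) = 2/4, P(feathered) = 2/4
P(both) = 2/4 × 2/4 = 4/16 = 1/4
Expected count = 1/4 × 1040 = 260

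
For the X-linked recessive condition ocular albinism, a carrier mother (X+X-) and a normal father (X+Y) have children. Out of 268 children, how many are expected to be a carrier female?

Cross: X+X- × X+Y
Offspring: 1 X+X+, 1 X+Y, 1 X+X-, 1 X-Y
Probability of a carrier female: 1/4
Expected count = 1/4 × 268 = 67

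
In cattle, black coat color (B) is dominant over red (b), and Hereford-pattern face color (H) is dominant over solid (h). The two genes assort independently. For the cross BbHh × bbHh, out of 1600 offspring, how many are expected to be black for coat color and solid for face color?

Dihybrid cross BbHh × bbHh — consider each gene separately:
coat color: Bb × bb → 2 Bb, 2 bb → 2 B_ : 2 bb (out of 4)
face color: Hh × Hh → 1 HH, 2 Hh, 1 hh → 3 H_ : 1 hh (out of 4)
Looking for: black (B_) and solid (hh)
P(black) = 2/4, P(solid) = 1/4
P(both) = 2/4 × 1/4 = 2/16 = 1/8
Expected count = 1/8 × 1600 = 200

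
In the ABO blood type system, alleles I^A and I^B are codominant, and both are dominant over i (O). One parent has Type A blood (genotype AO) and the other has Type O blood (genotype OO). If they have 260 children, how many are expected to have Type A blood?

Cross: AO × OO
Possible offspring genotypes: 2 AO, 2 OO
Blood type counts: 2 Type A, 2 Type O
Probability of Type A: 2/4 = 1/2
Expected count = 1/2 × 260 = 130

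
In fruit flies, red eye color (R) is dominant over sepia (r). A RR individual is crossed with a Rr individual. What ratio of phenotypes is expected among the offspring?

Punnett square for RR × Rr:
Offspring genotypes: 2 RR, 2 Rr
red: 4, sepia: 0
Ratio: all red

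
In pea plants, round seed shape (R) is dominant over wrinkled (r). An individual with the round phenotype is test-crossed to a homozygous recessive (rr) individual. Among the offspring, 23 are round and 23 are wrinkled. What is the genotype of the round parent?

Test cross: ? × rr
Offspring: 23 round, 23 wrinkled — approximately 1:1.
A 1:1 ratio in a test cross indicates the unknown parent is heterozygous (Rr).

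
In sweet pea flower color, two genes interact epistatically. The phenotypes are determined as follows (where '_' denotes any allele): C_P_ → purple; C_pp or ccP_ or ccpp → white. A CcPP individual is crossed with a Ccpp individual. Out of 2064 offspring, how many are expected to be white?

Cross: CcPP × Ccpp — consider each gene separately:
C gene: Cc × Cc → 1 CC, 2 Cc, 1 cc → 3 C_ : 1 cc (out of 4)
P gene: PP × pp → 4 Pp → 4 P_ (out of 4)
Genotype classes (out of 4 × 4 = 16): C_P_ = 3×4 = 12; ccP_ = 1×4 = 4
Apply the phenotype rules: C_P_ (12) → purple; ccP_ (4) → white
Phenotype counts (out of 16): 12 purple, 4 white
white: 4 out of 16 → fraction 1/4
Expected count = 1/4 × 2064 = 516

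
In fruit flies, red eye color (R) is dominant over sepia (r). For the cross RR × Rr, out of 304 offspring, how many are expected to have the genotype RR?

Punnett square for RR × Rr:
Offspring genotypes: 2 RR, 2 Rr
Total offspring: 4
Count with target: 2
Probability: 2/4 = 1/2
Expected count = 1/2 × 304 = 152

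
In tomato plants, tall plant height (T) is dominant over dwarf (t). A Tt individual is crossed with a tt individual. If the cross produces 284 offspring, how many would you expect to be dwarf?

Punnett square for Tt × tt:
Offspring genotypes: 2 Tt, 2 tt
tall: 2, dwarf: 2
dwarf: 2 out of 4 → fraction 1/2
Expected count = 1/2 × 284 = 142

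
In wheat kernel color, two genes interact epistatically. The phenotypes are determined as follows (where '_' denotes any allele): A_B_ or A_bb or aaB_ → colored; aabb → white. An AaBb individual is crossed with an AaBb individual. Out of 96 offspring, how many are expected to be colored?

Cross: AaBb × AaBb — consider each gene separately:
A gene: Aa × Aa → 1 AA, 2 Aa, 1 aa → 3 A_ : 1 aa (out of 4)
B gene: Bb × Bb → 1 BB, 2 Bb, 1 bb → 3 B_ : 1 bb (out of 4)
Genotype classes (out of 4 × 4 = 16): A_B_ = 3×3 = 9; A_bb = 3×1 = 3; aaB_ = 1×3 = 3; aabb = 1×1 = 1
Apply the phenotype rules: A_B_ (9) + A_bb (3) + aaB_ (3) → colored; aabb (1) → white
Phenotype counts (out of 16): 15 colored, 1 white
colored: 15 out of 16 → fraction 15/16
Expected count = 15/16 × 96 = 90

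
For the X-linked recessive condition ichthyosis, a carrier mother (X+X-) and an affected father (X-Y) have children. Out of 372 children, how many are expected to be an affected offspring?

Cross: X+X- × X-Y
Offspring: 1 X+X-, 1 X+Y, 1 X-X-, 1 X-Y
Probability of an affected offspring: 2/4 = 1/2
Expected count = 1/2 × 372 = 186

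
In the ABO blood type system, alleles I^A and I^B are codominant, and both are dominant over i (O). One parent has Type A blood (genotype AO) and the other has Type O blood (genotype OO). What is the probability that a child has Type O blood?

Cross: AO × OO
Possible offspring genotypes: 2 AO, 2 OO
Blood type counts: 2 Type A, 2 Type O
Probability of Type O: 2/4 = 1/2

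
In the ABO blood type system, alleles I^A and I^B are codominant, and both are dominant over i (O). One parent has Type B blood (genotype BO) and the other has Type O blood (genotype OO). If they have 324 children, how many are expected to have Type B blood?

Cross: BO × OO
Possible offspring genotypes: 2 BO, 2 OO
Blood type counts: 2 Type B, 2 Type O
Probability of Type B: 2/4 = 1/2
Expected count = 1/2 × 324 = 162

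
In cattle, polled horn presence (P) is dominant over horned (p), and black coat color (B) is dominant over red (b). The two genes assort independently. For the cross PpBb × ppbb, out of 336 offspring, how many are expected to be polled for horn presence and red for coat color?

Dihybrid cross PpBb × ppbb — consider each gene separately:
horn presence: Pp × pp → 2 Pp, 2 pp → 2 P_ : 2 pp (out of 4)
coat color: Bb × bb → 2 Bb, 2 bb → 2 B_ : 2 bb (out of 4)
Looking for: polled (P_) and red (bb)
P(polled) = 2/4, P(red) = 2/4
P(both) = 2/4 × 2/4 = 4/16 = 1/4
Expected count = 1/4 × 336 = 84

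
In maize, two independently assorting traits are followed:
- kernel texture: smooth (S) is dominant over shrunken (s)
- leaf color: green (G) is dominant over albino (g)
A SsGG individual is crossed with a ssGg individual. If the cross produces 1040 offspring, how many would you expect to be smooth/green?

Dihybrid cross SsGG × ssGg — consider each gene separately:
kernel texture: Ss × ss → 2 Ss, 2 ss → 2 S_ : 2 ss (out of 4)
leaf color: GG × Gg → 2 GG, 2 Gg → 4 G_ (out of 4)
Combine (counts out of 4 × 4 = 16): smooth/green (S_G_) = 2×4 = 8; shrunken/green (ssG_) = 2×4 = 8
Phenotype counts (out of 16): 8 smooth/green, 8 shrunken/green
smooth/green: 8 out of 16 → fraction 1/2
Expected count = 1/2 × 1040 = 520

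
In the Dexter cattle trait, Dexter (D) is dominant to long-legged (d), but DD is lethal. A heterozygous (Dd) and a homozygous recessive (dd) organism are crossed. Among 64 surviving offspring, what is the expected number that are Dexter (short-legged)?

Cross: Dd × dd
Punnett square offspring (before lethality): 2 Dd, 2 dd
No DD offspring are produced in this cross.
Dexter (short-legged): 2 out of 4 → fraction 1/2
Expected count = 1/2 × 64 = 32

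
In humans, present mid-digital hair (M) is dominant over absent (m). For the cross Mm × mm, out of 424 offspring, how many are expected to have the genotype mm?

Punnett square for Mm × mm:
Offspring genotypes: 2 Mm, 2 mm
Total offspring: 4
Count with target: 2
Probability: 2/4 = 1/2
Expected count = 1/2 × 424 = 212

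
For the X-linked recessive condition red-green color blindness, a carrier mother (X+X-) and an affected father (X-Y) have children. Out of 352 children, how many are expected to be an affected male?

Cross: X+X- × X-Y
Offspring: 1 X+X-, 1 X+Y, 1 X-X-, 1 X-Y
Probability of an affected male: 1/4
Expected count = 1/4 × 352 = 88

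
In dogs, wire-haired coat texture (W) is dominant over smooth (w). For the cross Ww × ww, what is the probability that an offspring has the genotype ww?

Punnett square for Ww × ww:
Offspring genotypes: 2 Ww, 2 ww
Total offspring: 4
Count with target: 2
Probability: 2/4 = 1/2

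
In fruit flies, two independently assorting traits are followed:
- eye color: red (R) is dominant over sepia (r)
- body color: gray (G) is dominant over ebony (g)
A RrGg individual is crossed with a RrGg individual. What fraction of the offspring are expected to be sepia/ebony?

Dihybrid cross RrGg × RrGg — consider each gene separately:
eye color: Rr × Rr → 1 RR, 2 Rr, 1 rr → 3 R_ : 1 rr (out of 4)
body color: Gg × Gg → 1 GG, 2 Gg, 1 gg → 3 G_ : 1 gg (out of 4)
Combine (counts out of 4 × 4 = 16): red/gray (R_G_) = 3×3 = 9; red/ebony (R_gg) = 3×1 = 3; sepia/gray (rrG_) = 1×3 = 3; sepia/ebony (rrgg) = 1×1 = 1
Phenotype counts (out of 16): 9 red/gray, 3 red/ebony, 3 sepia/gray, 1 sepia/ebony
sepia/ebony: 1 out of 16
Probability: 1/16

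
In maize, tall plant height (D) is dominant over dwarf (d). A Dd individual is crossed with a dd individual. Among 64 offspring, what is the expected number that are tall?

Punnett square for Dd × dd:
Offspring genotypes: 2 Dd, 2 dd
tall: 2, dwarf: 2
tall: 2 out of 4 → fraction 1/2
Expected count = 1/2 × 64 = 32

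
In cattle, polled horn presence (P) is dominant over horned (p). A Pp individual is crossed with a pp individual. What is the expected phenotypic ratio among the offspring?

Punnett square for Pp × pp:
Offspring genotypes: 2 Pp, 2 pp
polled: 2, horned: 2
Ratio: 1:1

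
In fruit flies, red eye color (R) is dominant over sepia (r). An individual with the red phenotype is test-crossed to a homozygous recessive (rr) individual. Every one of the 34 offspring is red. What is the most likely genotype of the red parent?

Test cross: ? × rr
All offspring are red.
If the unknown parent were heterozygous (Rr), about half of 34 offspring would be sepia; none are. The unknown parent is most likely homozygous dominant (RR).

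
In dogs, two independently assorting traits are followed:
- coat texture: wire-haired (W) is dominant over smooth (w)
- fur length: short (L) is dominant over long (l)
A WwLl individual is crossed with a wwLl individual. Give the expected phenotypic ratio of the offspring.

Dihybrid cross WwLl × wwLl — consider each gene separately:
coat texture: Ww × ww → 2 Ww, 2 ww → 2 W_ : 2 ww (out of 4)
fur length: Ll × Ll → 1 LL, 2 Ll, 1 ll → 3 L_ : 1 ll (out of 4)
Combine (counts out of 4 × 4 = 16): wire-haired/short (W_L_) = 2×3 = 6; wire-haired/long (W_ll) = 2×1 = 2; smooth/short (wwL_) = 2×3 = 6; smooth/long (wwll) = 2×1 = 2
Phenotype counts (out of 16): 6 wire-haired/short, 2 wire-haired/long, 6 smooth/short, 2 smooth/long
Ratio: 3 wire-haired/short : 1 wire-haired/long : 3 smooth/short : 1 smooth/long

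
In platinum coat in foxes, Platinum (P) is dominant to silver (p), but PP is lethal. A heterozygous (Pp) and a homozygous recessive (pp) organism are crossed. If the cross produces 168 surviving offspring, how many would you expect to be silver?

Cross: Pp × pp
Punnett square offspring (before lethality): 2 Pp, 2 pp
No PP offspring are produced in this cross.
silver: 2 out of 4 → fraction 1/2
Expected count = 1/2 × 168 = 84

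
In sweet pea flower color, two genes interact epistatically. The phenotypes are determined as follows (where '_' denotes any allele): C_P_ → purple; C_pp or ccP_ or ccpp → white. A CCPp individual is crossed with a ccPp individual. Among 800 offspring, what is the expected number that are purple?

Cross: CCPp × ccPp — consider each gene separately:
C gene: CC × cc → 4 Cc → 4 C_ (out of 4)
P gene: Pp × Pp → 1 PP, 2 Pp, 1 pp → 3 P_ : 1 pp (out of 4)
Genotype classes (out of 4 × 4 = 16): C_P_ = 4×3 = 12; C_pp = 4×1 = 4
Apply the phenotype rules: C_P_ (12) → purple; C_pp (4) → white
Phenotype counts (out of 16): 12 purple, 4 white
purple: 12 out of 16 → fraction 3/4
Expected count = 3/4 × 800 = 600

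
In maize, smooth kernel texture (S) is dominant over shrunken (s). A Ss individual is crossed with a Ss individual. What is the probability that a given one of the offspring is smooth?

Punnett square for Ss × Ss:
Offspring genotypes: 1 SS, 2 Ss, 1 ss
smooth: 3, shrunken: 1
smooth: 3 out of 4
Probability: 3/4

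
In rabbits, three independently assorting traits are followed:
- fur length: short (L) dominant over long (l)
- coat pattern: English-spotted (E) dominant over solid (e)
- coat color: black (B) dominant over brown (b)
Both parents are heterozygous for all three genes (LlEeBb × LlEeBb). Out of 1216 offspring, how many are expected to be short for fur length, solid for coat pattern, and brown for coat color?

Trihybrid cross: LlEeBb × LlEeBb
Each trait segregates independently with a 3:1 phenotypic ratio, so each gene contributes 3/4 (dominant) or 1/4 (recessive).
Target: short (fur length), solid (coat pattern), brown (coat color)
Probability = product of independent per-trait probabilities
= 3/4 × 1/4 × 1/4 = 3/64
Expected count = 3/64 × 1216 = 57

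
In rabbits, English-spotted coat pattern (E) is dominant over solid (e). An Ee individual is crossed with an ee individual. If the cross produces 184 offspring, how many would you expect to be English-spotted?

Punnett square for Ee × ee:
Offspring genotypes: 2 Ee, 2 ee
English-spotted: 2, solid: 2
English-spotted: 2 out of 4 → fraction 1/2
Expected count = 1/2 × 184 = 92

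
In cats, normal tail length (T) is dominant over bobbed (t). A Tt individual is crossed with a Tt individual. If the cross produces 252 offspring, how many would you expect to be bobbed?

Punnett square for Tt × Tt:
Offspring genotypes: 1 TT, 2 Tt, 1 tt
normal: 3, bobbed: 1
bobbed: 1 out of 4 → fraction 1/4
Expected count = 1/4 × 252 = 63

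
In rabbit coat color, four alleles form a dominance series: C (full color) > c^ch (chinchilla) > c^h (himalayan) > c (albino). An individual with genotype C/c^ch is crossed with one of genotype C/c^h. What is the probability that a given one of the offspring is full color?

Cross: C/c^ch × C/c^h
Allele dominance: C > c^ch > c^h > c
Offspring genotypes: 1 C/C, 1 C/c^h, 1 C/c^ch, 1 c^ch/c^h
Phenotype counts: 3 full color, 1 chinchilla
full color: 3 out of 4
Probability: 3/4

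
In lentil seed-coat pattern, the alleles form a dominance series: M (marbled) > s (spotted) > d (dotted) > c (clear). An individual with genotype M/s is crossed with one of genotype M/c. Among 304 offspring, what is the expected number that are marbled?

Cross: M/s × M/c
Allele dominance: M > s > d > c
Offspring genotypes: 1 M/M, 1 M/c, 1 M/s, 1 s/c
Phenotype counts: 3 marbled, 1 spotted
marbled: 3 out of 4 → fraction 3/4
Expected count = 3/4 × 304 = 228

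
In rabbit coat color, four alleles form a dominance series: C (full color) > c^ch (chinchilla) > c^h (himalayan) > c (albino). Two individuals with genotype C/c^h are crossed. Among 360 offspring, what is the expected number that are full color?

Cross: C/c^h × C/c^h
Allele dominance: C > c^ch > c^h > c
Offspring genotypes: 1 C/C, 2 C/c^h, 1 c^h/c^h
Phenotype counts: 3 full color, 1 himalayan
full color: 3 out of 4 → fraction 3/4
Expected count = 3/4 × 360 = 270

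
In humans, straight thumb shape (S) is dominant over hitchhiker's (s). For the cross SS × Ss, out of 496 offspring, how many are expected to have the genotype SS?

Punnett square for SS × Ss:
Offspring genotypes: 2 SS, 2 Ss
Total offspring: 4
Count with target: 2
Probability: 2/4 = 1/2
Expected count = 1/2 × 496 = 248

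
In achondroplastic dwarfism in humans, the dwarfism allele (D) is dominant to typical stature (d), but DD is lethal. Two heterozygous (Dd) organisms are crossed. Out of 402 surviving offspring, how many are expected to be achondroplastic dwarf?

Cross: Dd × Dd
Punnett square offspring (before lethality): 1 DD, 2 Dd, 1 dd
The DD genotype is lethal (embryos die); surviving offspring: 2 Dd, 1 dd
achondroplastic dwarf: 2 out of 3 → fraction 2/3
Expected count = 2/3 × 402 = 268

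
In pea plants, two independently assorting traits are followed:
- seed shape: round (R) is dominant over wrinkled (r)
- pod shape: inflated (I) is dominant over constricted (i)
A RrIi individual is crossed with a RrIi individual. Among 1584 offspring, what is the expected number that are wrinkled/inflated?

Dihybrid cross RrIi × RrIi — consider each gene separately:
seed shape: Rr × Rr → 1 RR, 2 Rr, 1 rr → 3 R_ : 1 rr (out of 4)
pod shape: Ii × Ii → 1 II, 2 Ii, 1 ii → 3 I_ : 1 ii (out of 4)
Combine (counts out of 4 × 4 = 16): round/inflated (R_I_) = 3×3 = 9; round/constricted (R_ii) = 3×1 = 3; wrinkled/inflated (rrI_) = 1×3 = 3; wrinkled/constricted (rrii) = 1×1 = 1
Phenotype counts (out of 16): 9 round/inflated, 3 round/constricted, 3 wrinkled/inflated, 1 wrinkled/constricted
wrinkled/inflated: 3 out of 16 → fraction 3/16
Expected count = 3/16 × 1584 = 297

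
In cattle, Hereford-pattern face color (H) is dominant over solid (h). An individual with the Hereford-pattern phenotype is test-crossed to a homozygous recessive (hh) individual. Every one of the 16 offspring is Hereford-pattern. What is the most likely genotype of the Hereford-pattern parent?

Test cross: ? × hh
All offspring are Hereford-pattern.
If the unknown parent were heterozygous (Hh), about half of 16 offspring would be solid; none are. The unknown parent is most likely homozygous dominant (HH).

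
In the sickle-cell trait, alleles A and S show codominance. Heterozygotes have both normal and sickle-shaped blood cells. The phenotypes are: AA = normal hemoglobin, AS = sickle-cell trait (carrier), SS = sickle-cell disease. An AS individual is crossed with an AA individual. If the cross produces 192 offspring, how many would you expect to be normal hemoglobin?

Punnett square for AS × AA:
Offspring genotypes: 2 AA, 2 AS
Phenotype counts: 2 normal hemoglobin, 2 sickle-cell trait (carrier)
normal hemoglobin: 2 out of 4 → fraction 1/2
Expected count = 1/2 × 192 = 96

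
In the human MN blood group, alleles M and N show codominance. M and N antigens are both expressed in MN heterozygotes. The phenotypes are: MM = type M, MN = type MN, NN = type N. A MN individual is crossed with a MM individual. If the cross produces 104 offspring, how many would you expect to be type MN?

Punnett square for MN × MM:
Offspring genotypes: 2 MM, 2 MN
Phenotype counts: 2 type M, 2 type MN
type MN: 2 out of 4 → fraction 1/2
Expected count = 1/2 × 104 = 52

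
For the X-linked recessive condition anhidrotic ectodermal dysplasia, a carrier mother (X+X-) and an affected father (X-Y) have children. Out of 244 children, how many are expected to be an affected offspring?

Cross: X+X- × X-Y
Offspring: 1 X+X-, 1 X+Y, 1 X-X-, 1 X-Y
Probability of an affected offspring: 2/4 = 1/2
Expected count = 1/2 × 244 = 122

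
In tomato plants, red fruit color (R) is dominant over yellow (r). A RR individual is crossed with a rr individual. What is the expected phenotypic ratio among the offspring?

Punnett square for RR × rr:
Offspring genotypes: 4 Rr
red: 4, yellow: 0
Ratio: all red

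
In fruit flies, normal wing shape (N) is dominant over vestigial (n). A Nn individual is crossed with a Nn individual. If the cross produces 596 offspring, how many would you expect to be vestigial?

Punnett square for Nn × Nn:
Offspring genotypes: 1 NN, 2 Nn, 1 nn
normal: 3, vestigial: 1
vestigial: 1 out of 4 → fraction 1/4
Expected count = 1/4 × 596 = 149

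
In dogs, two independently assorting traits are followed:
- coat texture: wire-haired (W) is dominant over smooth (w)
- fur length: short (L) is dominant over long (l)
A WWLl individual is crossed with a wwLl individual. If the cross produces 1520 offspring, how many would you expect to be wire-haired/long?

Dihybrid cross WWLl × wwLl — consider each gene separately:
coat texture: WW × ww → 4 Ww → 4 W_ (out of 4)
fur length: Ll × Ll → 1 LL, 2 Ll, 1 ll → 3 L_ : 1 ll (out of 4)
Combine (counts out of 4 × 4 = 16): wire-haired/short (W_L_) = 4×3 = 12; wire-haired/long (W_ll) = 4×1 = 4
Phenotype counts (out of 16): 12 wire-haired/short, 4 wire-haired/long
wire-haired/long: 4 out of 16 → fraction 1/4
Expected count = 1/4 × 1520 = 380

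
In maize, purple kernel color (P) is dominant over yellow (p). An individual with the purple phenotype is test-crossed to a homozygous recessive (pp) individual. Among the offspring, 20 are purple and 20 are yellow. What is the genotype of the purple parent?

Test cross: ? × pp
Offspring: 20 purple, 20 yellow — approximately 1:1.
A 1:1 ratio in a test cross indicates the unknown parent is heterozygous (Pp).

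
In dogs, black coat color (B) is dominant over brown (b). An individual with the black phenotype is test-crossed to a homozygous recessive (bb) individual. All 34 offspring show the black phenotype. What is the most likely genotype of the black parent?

Test cross: ? × bb
All offspring are black.
If the unknown parent were heterozygous (Bb), about half of 34 offspring would be brown; none are. The unknown parent is most likely homozygous dominant (BB).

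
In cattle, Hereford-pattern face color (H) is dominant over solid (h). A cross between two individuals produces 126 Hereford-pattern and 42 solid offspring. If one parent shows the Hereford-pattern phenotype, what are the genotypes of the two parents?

Observed offspring: 126 Hereford-pattern, 42 solid
The observed ratio simplifies to 3:1. Solid (hh) offspring appear, so each parent must contribute one h allele. The parent stated to show Hereford-pattern carries H, so it is Hh. The other parent is then either Hh or hh: Hh × hh would give a 1:1 split, whereas Hh × Hh gives 3:1 — matching the data. So both parents are heterozygous (Hh × Hh).
Parent genotypes: Hh × Hh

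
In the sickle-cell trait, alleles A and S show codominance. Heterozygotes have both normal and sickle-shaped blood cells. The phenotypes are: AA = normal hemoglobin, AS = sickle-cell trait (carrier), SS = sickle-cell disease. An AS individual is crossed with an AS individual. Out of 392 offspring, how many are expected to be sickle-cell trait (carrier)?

Punnett square for AS × AS:
Offspring genotypes: 1 AA, 2 AS, 1 SS
Phenotype counts: 1 normal hemoglobin, 2 sickle-cell trait (carrier), 1 sickle-cell disease
sickle-cell trait (carrier): 2 out of 4 → fraction 1/2
Expected count = 1/2 × 392 = 196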